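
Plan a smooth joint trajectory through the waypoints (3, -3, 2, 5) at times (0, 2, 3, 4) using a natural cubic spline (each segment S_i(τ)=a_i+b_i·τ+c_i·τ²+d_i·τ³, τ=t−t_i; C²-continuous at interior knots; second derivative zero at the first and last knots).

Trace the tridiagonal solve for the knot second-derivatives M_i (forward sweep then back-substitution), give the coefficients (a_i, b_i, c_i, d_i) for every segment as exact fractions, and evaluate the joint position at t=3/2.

Δ: Δ0=-3, Δ1=5, Δ2=3
row 1: diag=6, rhs=48; c'=1/6, d'=8
row 2: denom=4−1·1/6=23/6; d'=(-12−1·8)/(23/6)=-120/23
back: M2=-120/23
back: M1=8−1/6·-120/23=204/23
M: M0=0, M1=204/23, M2=-120/23, M3=0
seg 0: a=3, c=M0/2=0, d=(M1−M0)/(6·2)=17/23, b=Δ0−h0·(2M0+M1)/6=-137/23
seg 1: a=-3, c=M1/2=102/23, d=(M2−M1)/(6·1)=-54/23, b=Δ1−h1·(2M1+M2)/6=67/23
seg 2: a=2, c=M2/2=-60/23, d=(M3−M2)/(6·1)=20/23, b=Δ2−h2·(2M2+M3)/6=109/23
t_q=3/2 → seg 0, τ=3/2; S=3+-137/23·τ+0·τ²+17/23·τ³=-633/184

  seg 0: a=3 b=-137/23 c=0 d=17/23
  seg 1: a=-3 b=67/23 c=102/23 d=-54/23
  seg 2: a=2 b=109/23 c=-60/23 d=20/23
S(3/2) = -633/184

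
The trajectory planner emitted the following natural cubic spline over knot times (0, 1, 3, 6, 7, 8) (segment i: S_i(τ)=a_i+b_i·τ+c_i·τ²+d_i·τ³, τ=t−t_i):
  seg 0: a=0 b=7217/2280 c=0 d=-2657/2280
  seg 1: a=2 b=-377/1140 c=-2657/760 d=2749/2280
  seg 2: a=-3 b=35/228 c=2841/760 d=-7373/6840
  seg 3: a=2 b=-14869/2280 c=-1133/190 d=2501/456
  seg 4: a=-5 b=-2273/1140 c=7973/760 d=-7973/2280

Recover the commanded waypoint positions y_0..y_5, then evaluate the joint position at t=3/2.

y_0 = S_0(0) = a_0 = 0
y_1 = S_1(0) = a_1 = 2
y_2 = S_2(0) = a_2 = -3
y_3 = S_3(0) = a_3 = 2
y_4 = S_4(0) = a_4 = -5
y_5 = S_4(1) = 0
t_q=3/2 is in segment 1 (τ=1/2); S_1(τ)=6757/6080

y_0=0 y_1=2 y_2=-3 y_3=2 y_4=-5 y_5=0
S(3/2) = 6757/6080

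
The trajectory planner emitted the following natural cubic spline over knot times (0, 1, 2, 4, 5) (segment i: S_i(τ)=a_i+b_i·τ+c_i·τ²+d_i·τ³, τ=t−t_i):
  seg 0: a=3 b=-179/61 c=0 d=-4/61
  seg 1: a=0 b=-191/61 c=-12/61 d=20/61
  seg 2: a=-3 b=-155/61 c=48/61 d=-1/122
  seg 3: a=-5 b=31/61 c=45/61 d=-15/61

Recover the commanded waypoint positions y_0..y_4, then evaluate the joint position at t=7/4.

y_0=3 y_1=0 y_2=-3 y_3=-5 y_4=-4
S(7/4) = -2265/976

y_0 = S_0(0) = a_0 = 3
y_1 = S_1(0) = a_1 = 0
y_2 = S_2(0) = a_2 = -3
y_3 = S_3(0) = a_3 = -5
y_4 = S_3(1) = -4
t_q=7/4 is in segment 1 (τ=3/4); S_1(τ)=-2265/976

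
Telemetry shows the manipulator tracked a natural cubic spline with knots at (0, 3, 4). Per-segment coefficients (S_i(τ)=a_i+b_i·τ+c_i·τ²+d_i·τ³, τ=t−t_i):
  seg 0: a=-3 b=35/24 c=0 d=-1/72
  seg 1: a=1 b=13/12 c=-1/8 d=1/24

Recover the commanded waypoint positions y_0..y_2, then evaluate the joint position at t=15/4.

y_0=-3 y_1=1 y_2=2
S(15/4) = 901/512

y_0 = S_0(0) = a_0 = -3
y_1 = S_1(0) = a_1 = 1
y_2 = S_1(1) = 2
t_q=15/4 is in segment 1 (τ=3/4); S_1(τ)=901/512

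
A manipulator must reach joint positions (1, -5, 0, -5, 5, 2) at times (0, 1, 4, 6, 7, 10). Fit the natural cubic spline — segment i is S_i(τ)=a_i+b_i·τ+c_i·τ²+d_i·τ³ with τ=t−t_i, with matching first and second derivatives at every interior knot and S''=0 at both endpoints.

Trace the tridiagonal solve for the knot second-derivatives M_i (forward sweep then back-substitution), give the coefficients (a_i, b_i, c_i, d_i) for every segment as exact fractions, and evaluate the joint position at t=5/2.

  seg 0: a=1 b=-46195/6162 c=0 d=9223/6162
  seg 1: a=-5 b=-9263/3081 c=9223/2054 d=-54211/55458
  seg 2: a=0 b=-1165/474 c=-13271/3081 d=2201/1027
  seg 3: a=-5 b=37159/6162 c=26347/3081 d=-9411/2054
  seg 4: a=5 b=28924/3081 c=-32005/6162 d=32005/55458
S(5/2) = -44461/16432

Δ: Δ0=-6, Δ1=5/3, Δ2=-5/2, Δ3=10, Δ4=-1
row 1: diag=8, rhs=46; c'=3/8, d'=23/4
row 2: denom=10−3·3/8=71/8; d'=(-25−3·23/4)/(71/8)=-338/71
row 3: denom=6−2·16/71=394/71; d'=(75−2·-338/71)/(394/71)=6001/394
row 4: denom=8−1·71/394=3081/394; d'=(-66−1·6001/394)/(3081/394)=-32005/3081
back: M4=-32005/3081
back: M3=6001/394−71/394·-32005/3081=52694/3081
back: M2=-338/71−16/71·52694/3081=-26542/3081
back: M1=23/4−3/8·-26542/3081=9223/1027
M: M0=0, M1=9223/1027, M2=-26542/3081, M3=52694/3081, M4=-32005/3081, M5=0
seg 0: a=1, c=M0/2=0, d=(M1−M0)/(6·1)=9223/6162, b=Δ0−h0·(2M0+M1)/6=-46195/6162
seg 1: a=-5, c=M1/2=9223/2054, d=(M2−M1)/(6·3)=-54211/55458, b=Δ1−h1·(2M1+M2)/6=-9263/3081
seg 2: a=0, c=M2/2=-13271/3081, d=(M3−M2)/(6·2)=2201/1027, b=Δ2−h2·(2M2+M3)/6=-1165/474
seg 3: a=-5, c=M3/2=26347/3081, d=(M4−M3)/(6·1)=-9411/2054, b=Δ3−h3·(2M3+M4)/6=37159/6162
seg 4: a=5, c=M4/2=-32005/6162, d=(M5−M4)/(6·3)=32005/55458, b=Δ4−h4·(2M4+M5)/6=28924/3081
t_q=5/2 → seg 1, τ=3/2; S=-5+-9263/3081·τ+9223/2054·τ²+-54211/55458·τ³=-44461/16432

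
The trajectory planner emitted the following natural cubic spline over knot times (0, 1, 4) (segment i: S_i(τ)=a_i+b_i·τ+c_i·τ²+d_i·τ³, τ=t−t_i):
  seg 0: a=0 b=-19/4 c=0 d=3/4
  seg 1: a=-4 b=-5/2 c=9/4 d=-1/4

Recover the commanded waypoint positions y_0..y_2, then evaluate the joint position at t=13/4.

y_0 = S_0(0) = a_0 = 0
y_1 = S_1(0) = a_1 = -4
y_2 = S_1(3) = 2
t_q=13/4 is in segment 1 (τ=9/4); S_1(τ)=-277/256

y_0=0 y_1=-4 y_2=2
S(13/4) = -277/256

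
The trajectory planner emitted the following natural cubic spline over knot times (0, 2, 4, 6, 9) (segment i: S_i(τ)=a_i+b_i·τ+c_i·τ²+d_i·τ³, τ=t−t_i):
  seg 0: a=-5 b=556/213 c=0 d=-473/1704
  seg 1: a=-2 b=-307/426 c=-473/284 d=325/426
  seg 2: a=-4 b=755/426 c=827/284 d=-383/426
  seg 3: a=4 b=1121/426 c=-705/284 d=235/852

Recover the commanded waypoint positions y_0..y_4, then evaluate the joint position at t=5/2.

y_0=-5 y_1=-2 y_2=-4 y_3=4 y_4=-3
S(5/2) = -1523/568

y_0 = S_0(0) = a_0 = -5
y_1 = S_1(0) = a_1 = -2
y_2 = S_2(0) = a_2 = -4
y_3 = S_3(0) = a_3 = 4
y_4 = S_3(3) = -3
t_q=5/2 is in segment 1 (τ=1/2); S_1(τ)=-1523/568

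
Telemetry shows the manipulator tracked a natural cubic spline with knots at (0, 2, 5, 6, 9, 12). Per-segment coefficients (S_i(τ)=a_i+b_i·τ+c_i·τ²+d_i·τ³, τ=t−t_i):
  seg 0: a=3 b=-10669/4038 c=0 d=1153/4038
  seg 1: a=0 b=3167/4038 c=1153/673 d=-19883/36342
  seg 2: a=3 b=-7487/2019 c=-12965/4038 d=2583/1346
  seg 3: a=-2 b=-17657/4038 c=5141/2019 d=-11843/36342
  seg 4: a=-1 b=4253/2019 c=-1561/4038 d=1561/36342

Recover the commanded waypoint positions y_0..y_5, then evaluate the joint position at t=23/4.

y_0 = S_0(0) = a_0 = 3
y_1 = S_1(0) = a_1 = 0
y_2 = S_2(0) = a_2 = 3
y_3 = S_3(0) = a_3 = -2
y_4 = S_4(0) = a_4 = -1
y_5 = S_4(3) = 3
t_q=23/4 is in segment 2 (τ=3/4); S_2(τ)=-66991/86144

y_0=3 y_1=0 y_2=3 y_3=-2 y_4=-1 y_5=3
S(23/4) = -66991/86144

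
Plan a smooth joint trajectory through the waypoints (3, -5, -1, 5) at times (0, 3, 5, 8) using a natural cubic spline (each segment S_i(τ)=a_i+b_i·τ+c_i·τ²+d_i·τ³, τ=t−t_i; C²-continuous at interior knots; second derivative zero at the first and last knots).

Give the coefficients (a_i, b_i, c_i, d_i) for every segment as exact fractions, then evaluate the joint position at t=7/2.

Δ: Δ0=-8/3, Δ1=2, Δ2=2
row 1: diag=10, rhs=28; c'=1/5, d'=14/5
row 2: denom=10−2·1/5=48/5; d'=(0−2·14/5)/(48/5)=-7/12
back: M2=-7/12
back: M1=14/5−1/5·-7/12=35/12
M: M0=0, M1=35/12, M2=-7/12, M3=0
seg 0: a=3, c=M0/2=0, d=(M1−M0)/(6·3)=35/216, b=Δ0−h0·(2M0+M1)/6=-33/8
seg 1: a=-5, c=M1/2=35/24, d=(M2−M1)/(6·2)=-7/24, b=Δ1−h1·(2M1+M2)/6=1/4
seg 2: a=-1, c=M2/2=-7/24, d=(M3−M2)/(6·3)=7/216, b=Δ2−h2·(2M2+M3)/6=31/12
t_q=7/2 → seg 1, τ=1/2; S=-5+1/4·τ+35/24·τ²+-7/24·τ³=-291/64

  seg 0: a=3 b=-33/8 c=0 d=35/216
  seg 1: a=-5 b=1/4 c=35/24 d=-7/24
  seg 2: a=-1 b=31/12 c=-7/24 d=7/216
S(7/2) = -291/64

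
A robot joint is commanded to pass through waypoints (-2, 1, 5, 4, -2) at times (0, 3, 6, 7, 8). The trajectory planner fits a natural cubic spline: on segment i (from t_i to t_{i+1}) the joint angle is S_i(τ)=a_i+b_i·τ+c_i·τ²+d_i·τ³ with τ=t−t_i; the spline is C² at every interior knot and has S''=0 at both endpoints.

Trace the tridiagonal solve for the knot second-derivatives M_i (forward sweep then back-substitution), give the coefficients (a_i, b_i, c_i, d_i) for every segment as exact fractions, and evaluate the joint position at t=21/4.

  seg 0: a=-2 b=19/24 c=0 d=5/216
  seg 1: a=1 b=17/12 c=5/24 d=-17/216
  seg 2: a=5 b=13/24 c=-1/2 d=-25/24
  seg 3: a=4 b=-43/12 c=-29/8 d=29/24
S(21/4) = 2225/512

Δ: Δ0=1, Δ1=4/3, Δ2=-1, Δ3=-6
row 1: diag=12, rhs=2; c'=1/4, d'=1/6
row 2: denom=8−3·1/4=29/4; d'=(-14−3·1/6)/(29/4)=-2
row 3: denom=4−1·4/29=112/29; d'=(-30−1·-2)/(112/29)=-29/4
back: M3=-29/4
back: M2=-2−4/29·-29/4=-1
back: M1=1/6−1/4·-1=5/12
M: M0=0, M1=5/12, M2=-1, M3=-29/4, M4=0
seg 0: a=-2, c=M0/2=0, d=(M1−M0)/(6·3)=5/216, b=Δ0−h0·(2M0+M1)/6=19/24
seg 1: a=1, c=M1/2=5/24, d=(M2−M1)/(6·3)=-17/216, b=Δ1−h1·(2M1+M2)/6=17/12
seg 2: a=5, c=M2/2=-1/2, d=(M3−M2)/(6·1)=-25/24, b=Δ2−h2·(2M2+M3)/6=13/24
seg 3: a=4, c=M3/2=-29/8, d=(M4−M3)/(6·1)=29/24, b=Δ3−h3·(2M3+M4)/6=-43/12
t_q=21/4 → seg 1, τ=9/4; S=1+17/12·τ+5/24·τ²+-17/216·τ³=2225/512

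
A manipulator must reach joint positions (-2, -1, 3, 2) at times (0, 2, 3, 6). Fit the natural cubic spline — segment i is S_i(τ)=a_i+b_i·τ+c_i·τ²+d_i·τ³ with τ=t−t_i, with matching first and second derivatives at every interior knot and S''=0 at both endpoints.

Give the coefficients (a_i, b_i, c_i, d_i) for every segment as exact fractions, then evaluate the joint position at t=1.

  seg 0: a=-2 b=-247/282 c=0 d=97/282
  seg 1: a=-1 b=917/282 c=97/47 d=-371/282
  seg 2: a=3 b=484/141 c=-177/94 d=59/282
S(1) = -119/47

Δ: Δ0=1/2, Δ1=4, Δ2=-1/3
row 1: diag=6, rhs=21; c'=1/6, d'=7/2
row 2: denom=8−1·1/6=47/6; d'=(-26−1·7/2)/(47/6)=-177/47
back: M2=-177/47
back: M1=7/2−1/6·-177/47=194/47
M: M0=0, M1=194/47, M2=-177/47, M3=0
seg 0: a=-2, c=M0/2=0, d=(M1−M0)/(6·2)=97/282, b=Δ0−h0·(2M0+M1)/6=-247/282
seg 1: a=-1, c=M1/2=97/47, d=(M2−M1)/(6·1)=-371/282, b=Δ1−h1·(2M1+M2)/6=917/282
seg 2: a=3, c=M2/2=-177/94, d=(M3−M2)/(6·3)=59/282, b=Δ2−h2·(2M2+M3)/6=484/141
t_q=1 → seg 0, τ=1; S=-2+-247/282·τ+0·τ²+97/282·τ³=-119/47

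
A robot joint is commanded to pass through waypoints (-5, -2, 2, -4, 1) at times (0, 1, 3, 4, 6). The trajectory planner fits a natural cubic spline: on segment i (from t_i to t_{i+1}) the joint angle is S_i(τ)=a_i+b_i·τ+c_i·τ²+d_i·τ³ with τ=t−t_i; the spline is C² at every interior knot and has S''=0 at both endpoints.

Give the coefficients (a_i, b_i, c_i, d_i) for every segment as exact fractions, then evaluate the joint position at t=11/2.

Δ: Δ0=3, Δ1=2, Δ2=-6, Δ3=5/2
row 1: diag=6, rhs=-6; c'=1/3, d'=-1
row 2: denom=6−2·1/3=16/3; d'=(-48−2·-1)/(16/3)=-69/8
row 3: denom=6−1·3/16=93/16; d'=(51−1·-69/8)/(93/16)=318/31
back: M3=318/31
back: M2=-69/8−3/16·318/31=-327/31
back: M1=-1−1/3·-327/31=78/31
M: M0=0, M1=78/31, M2=-327/31, M3=318/31, M4=0
seg 0: a=-5, c=M0/2=0, d=(M1−M0)/(6·1)=13/31, b=Δ0−h0·(2M0+M1)/6=80/31
seg 1: a=-2, c=M1/2=39/31, d=(M2−M1)/(6·2)=-135/124, b=Δ1−h1·(2M1+M2)/6=119/31
seg 2: a=2, c=M2/2=-327/62, d=(M3−M2)/(6·1)=215/62, b=Δ2−h2·(2M2+M3)/6=-130/31
seg 3: a=-4, c=M3/2=159/31, d=(M4−M3)/(6·2)=-53/62, b=Δ3−h3·(2M3+M4)/6=-269/62
t_q=11/2 → seg 3, τ=3/2; S=-4+-269/62·τ+159/31·τ²+-53/62·τ³=-919/496

  seg 0: a=-5 b=80/31 c=0 d=13/31
  seg 1: a=-2 b=119/31 c=39/31 d=-135/124
  seg 2: a=2 b=-130/31 c=-327/62 d=215/62
  seg 3: a=-4 b=-269/62 c=159/31 d=-53/62
S(11/2) = -919/496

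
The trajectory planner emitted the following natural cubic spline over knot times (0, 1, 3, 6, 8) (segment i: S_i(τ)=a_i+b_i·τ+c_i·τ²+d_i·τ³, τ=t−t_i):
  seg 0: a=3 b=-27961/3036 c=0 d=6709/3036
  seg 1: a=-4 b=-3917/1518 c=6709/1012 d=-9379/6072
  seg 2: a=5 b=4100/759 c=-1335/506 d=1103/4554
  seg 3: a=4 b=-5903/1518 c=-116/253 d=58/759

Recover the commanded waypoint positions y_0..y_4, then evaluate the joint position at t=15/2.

y_0 = S_0(0) = a_0 = 3
y_1 = S_1(0) = a_1 = -4
y_2 = S_2(0) = a_2 = 5
y_3 = S_3(0) = a_3 = 4
y_4 = S_3(2) = -5
t_q=15/2 is in segment 3 (τ=3/2); S_3(τ)=-1319/506

y_0=3 y_1=-4 y_2=5 y_3=4 y_4=-5
S(15/2) = -1319/506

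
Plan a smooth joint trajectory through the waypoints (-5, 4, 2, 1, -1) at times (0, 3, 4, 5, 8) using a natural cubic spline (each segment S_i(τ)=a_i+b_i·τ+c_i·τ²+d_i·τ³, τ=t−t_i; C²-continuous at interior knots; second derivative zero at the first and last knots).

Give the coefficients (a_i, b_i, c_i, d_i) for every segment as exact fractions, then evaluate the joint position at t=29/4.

  seg 0: a=-5 b=151/30 c=0 d=-61/270
  seg 1: a=4 b=-16/15 c=-61/30 d=11/10
  seg 2: a=2 b=-11/6 c=19/15 d=-13/30
  seg 3: a=1 b=-3/5 c=-1/30 d=1/270
S(29/4) = -61/128

Δ: Δ0=3, Δ1=-2, Δ2=-1, Δ3=-2/3
row 1: diag=8, rhs=-30; c'=1/8, d'=-15/4
row 2: denom=4−1·1/8=31/8; d'=(6−1·-15/4)/(31/8)=78/31
row 3: denom=8−1·8/31=240/31; d'=(2−1·78/31)/(240/31)=-1/15
back: M3=-1/15
back: M2=78/31−8/31·-1/15=38/15
back: M1=-15/4−1/8·38/15=-61/15
M: M0=0, M1=-61/15, M2=38/15, M3=-1/15, M4=0
seg 0: a=-5, c=M0/2=0, d=(M1−M0)/(6·3)=-61/270, b=Δ0−h0·(2M0+M1)/6=151/30
seg 1: a=4, c=M1/2=-61/30, d=(M2−M1)/(6·1)=11/10, b=Δ1−h1·(2M1+M2)/6=-16/15
seg 2: a=2, c=M2/2=19/15, d=(M3−M2)/(6·1)=-13/30, b=Δ2−h2·(2M2+M3)/6=-11/6
seg 3: a=1, c=M3/2=-1/30, d=(M4−M3)/(6·3)=1/270, b=Δ3−h3·(2M3+M4)/6=-3/5
t_q=29/4 → seg 3, τ=9/4; S=1+-3/5·τ+-1/30·τ²+1/270·τ³=-61/128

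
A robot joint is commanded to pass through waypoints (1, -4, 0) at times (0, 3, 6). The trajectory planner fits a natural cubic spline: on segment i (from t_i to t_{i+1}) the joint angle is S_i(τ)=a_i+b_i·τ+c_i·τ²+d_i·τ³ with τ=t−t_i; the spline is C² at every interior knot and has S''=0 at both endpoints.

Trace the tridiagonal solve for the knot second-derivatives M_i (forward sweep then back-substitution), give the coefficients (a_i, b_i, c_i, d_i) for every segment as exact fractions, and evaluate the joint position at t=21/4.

Δ: Δ0=-5/3, Δ1=4/3
row 1: diag=12, rhs=18; c'=1/4, d'=3/2
back: M1=3/2
M: M0=0, M1=3/2, M2=0
seg 0: a=1, c=M0/2=0, d=(M1−M0)/(6·3)=1/12, b=Δ0−h0·(2M0+M1)/6=-29/12
seg 1: a=-4, c=M1/2=3/4, d=(M2−M1)/(6·3)=-1/12, b=Δ1−h1·(2M1+M2)/6=-1/6
t_q=21/4 → seg 1, τ=9/4; S=-4+-1/6·τ+3/4·τ²+-1/12·τ³=-391/256

  seg 0: a=1 b=-29/12 c=0 d=1/12
  seg 1: a=-4 b=-1/6 c=3/4 d=-1/12
S(21/4) = -391/256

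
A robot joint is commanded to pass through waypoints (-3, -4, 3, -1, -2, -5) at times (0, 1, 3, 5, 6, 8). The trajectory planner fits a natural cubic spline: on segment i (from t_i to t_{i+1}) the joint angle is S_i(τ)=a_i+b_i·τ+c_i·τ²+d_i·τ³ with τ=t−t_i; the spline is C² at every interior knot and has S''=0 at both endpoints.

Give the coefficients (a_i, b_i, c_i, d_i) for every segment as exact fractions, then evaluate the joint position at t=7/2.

Δ: Δ0=-1, Δ1=7/2, Δ2=-2, Δ3=-1, Δ4=-3/2
row 1: diag=6, rhs=27; c'=1/3, d'=9/2
row 2: denom=8−2·1/3=22/3; d'=(-33−2·9/2)/(22/3)=-63/11
row 3: denom=6−2·3/11=60/11; d'=(6−2·-63/11)/(60/11)=16/5
row 4: denom=6−1·11/60=349/60; d'=(-3−1·16/5)/(349/60)=-372/349
back: M4=-372/349
back: M3=16/5−11/60·-372/349=1185/349
back: M2=-63/11−3/11·1185/349=-2322/349
back: M1=9/2−1/3·-2322/349=4689/698
M: M0=0, M1=4689/698, M2=-2322/349, M3=1185/349, M4=-372/349, M5=0
seg 0: a=-3, c=M0/2=0, d=(M1−M0)/(6·1)=1563/1396, b=Δ0−h0·(2M0+M1)/6=-2959/1396
seg 1: a=-4, c=M1/2=4689/1396, d=(M2−M1)/(6·2)=-3111/2792, b=Δ1−h1·(2M1+M2)/6=865/698
seg 2: a=3, c=M2/2=-1161/349, d=(M3−M2)/(6·2)=1169/1396, b=Δ2−h2·(2M2+M3)/6=455/349
seg 3: a=-1, c=M3/2=1185/698, d=(M4−M3)/(6·1)=-519/698, b=Δ3−h3·(2M3+M4)/6=-682/349
seg 4: a=-2, c=M4/2=-186/349, d=(M5−M4)/(6·2)=31/349, b=Δ4−h4·(2M4+M5)/6=-551/698
t_q=7/2 → seg 2, τ=1/2; S=3+455/349·τ+-1161/349·τ²+1169/1396·τ³=32665/11168

  seg 0: a=-3 b=-2959/1396 c=0 d=1563/1396
  seg 1: a=-4 b=865/698 c=4689/1396 d=-3111/2792
  seg 2: a=3 b=455/349 c=-1161/349 d=1169/1396
  seg 3: a=-1 b=-682/349 c=1185/698 d=-519/698
  seg 4: a=-2 b=-551/698 c=-186/349 d=31/349
S(7/2) = 32665/11168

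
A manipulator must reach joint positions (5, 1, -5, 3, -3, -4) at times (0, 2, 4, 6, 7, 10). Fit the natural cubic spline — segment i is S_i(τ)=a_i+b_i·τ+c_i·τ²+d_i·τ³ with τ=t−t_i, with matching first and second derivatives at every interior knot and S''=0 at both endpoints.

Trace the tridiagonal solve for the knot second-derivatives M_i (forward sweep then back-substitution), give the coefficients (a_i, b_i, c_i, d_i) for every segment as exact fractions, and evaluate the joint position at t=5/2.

Δ: Δ0=-2, Δ1=-3, Δ2=4, Δ3=-6, Δ4=-1/3
row 1: diag=8, rhs=-6; c'=1/4, d'=-3/4
row 2: denom=8−2·1/4=15/2; d'=(42−2·-3/4)/(15/2)=29/5
row 3: denom=6−2·4/15=82/15; d'=(-60−2·29/5)/(82/15)=-537/41
row 4: denom=8−1·15/82=641/82; d'=(34−1·-537/41)/(641/82)=3862/641
back: M4=3862/641
back: M3=-537/41−15/82·3862/641=-9102/641
back: M2=29/5−4/15·-9102/641=6145/641
back: M1=-3/4−1/4·6145/641=-2017/641
M: M0=0, M1=-2017/641, M2=6145/641, M3=-9102/641, M4=3862/641, M5=0
seg 0: a=5, c=M0/2=0, d=(M1−M0)/(6·2)=-2017/7692, b=Δ0−h0·(2M0+M1)/6=-1829/1923
seg 1: a=1, c=M1/2=-2017/1282, d=(M2−M1)/(6·2)=4081/3846, b=Δ1−h1·(2M1+M2)/6=-7880/1923
seg 2: a=-5, c=M2/2=6145/1282, d=(M3−M2)/(6·2)=-15247/7692, b=Δ2−h2·(2M2+M3)/6=4504/1923
seg 3: a=3, c=M3/2=-4551/641, d=(M4−M3)/(6·1)=6482/1923, b=Δ3−h3·(2M3+M4)/6=-4367/1923
seg 4: a=-3, c=M4/2=1931/641, d=(M5−M4)/(6·3)=-1931/5769, b=Δ4−h4·(2M4+M5)/6=-12227/1923
t_q=5/2 → seg 1, τ=1/2; S=1+-7880/1923·τ+-2017/1282·τ²+4081/3846·τ³=-13431/10256

  seg 0: a=5 b=-1829/1923 c=0 d=-2017/7692
  seg 1: a=1 b=-7880/1923 c=-2017/1282 d=4081/3846
  seg 2: a=-5 b=4504/1923 c=6145/1282 d=-15247/7692
  seg 3: a=3 b=-4367/1923 c=-4551/641 d=6482/1923
  seg 4: a=-3 b=-12227/1923 c=1931/641 d=-1931/5769
S(5/2) = -13431/10256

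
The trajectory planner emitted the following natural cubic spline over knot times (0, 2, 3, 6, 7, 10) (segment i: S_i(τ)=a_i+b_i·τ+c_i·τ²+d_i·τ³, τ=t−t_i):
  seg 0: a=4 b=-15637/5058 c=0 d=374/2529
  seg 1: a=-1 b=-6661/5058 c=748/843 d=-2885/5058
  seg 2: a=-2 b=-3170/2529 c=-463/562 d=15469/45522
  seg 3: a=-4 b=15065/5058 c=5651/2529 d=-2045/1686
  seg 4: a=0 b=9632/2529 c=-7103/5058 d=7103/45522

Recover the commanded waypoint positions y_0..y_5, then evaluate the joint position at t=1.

y_0=4 y_1=-1 y_2=-2 y_3=-4 y_4=0 y_5=3
S(1) = 1781/1686

y_0 = S_0(0) = a_0 = 4
y_1 = S_1(0) = a_1 = -1
y_2 = S_2(0) = a_2 = -2
y_3 = S_3(0) = a_3 = -4
y_4 = S_4(0) = a_4 = 0
y_5 = S_4(3) = 3
t_q=1 is in segment 0 (τ=1); S_0(τ)=1781/1686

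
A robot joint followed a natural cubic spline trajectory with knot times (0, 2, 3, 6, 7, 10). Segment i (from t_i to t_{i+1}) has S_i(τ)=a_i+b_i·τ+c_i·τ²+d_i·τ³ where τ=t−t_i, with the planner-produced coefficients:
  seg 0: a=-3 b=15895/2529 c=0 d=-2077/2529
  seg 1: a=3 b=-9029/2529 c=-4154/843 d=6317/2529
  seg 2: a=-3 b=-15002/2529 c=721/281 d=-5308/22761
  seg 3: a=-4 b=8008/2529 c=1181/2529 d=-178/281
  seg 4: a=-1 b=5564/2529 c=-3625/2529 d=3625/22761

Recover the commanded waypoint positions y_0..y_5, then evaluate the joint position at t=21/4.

y_0=-3 y_1=3 y_2=-3 y_3=-4 y_4=-1 y_5=-3
S(21/4) = -13519/2248

y_0 = S_0(0) = a_0 = -3
y_1 = S_1(0) = a_1 = 3
y_2 = S_2(0) = a_2 = -3
y_3 = S_3(0) = a_3 = -4
y_4 = S_4(0) = a_4 = -1
y_5 = S_4(3) = -3
t_q=21/4 is in segment 2 (τ=9/4); S_2(τ)=-13519/2248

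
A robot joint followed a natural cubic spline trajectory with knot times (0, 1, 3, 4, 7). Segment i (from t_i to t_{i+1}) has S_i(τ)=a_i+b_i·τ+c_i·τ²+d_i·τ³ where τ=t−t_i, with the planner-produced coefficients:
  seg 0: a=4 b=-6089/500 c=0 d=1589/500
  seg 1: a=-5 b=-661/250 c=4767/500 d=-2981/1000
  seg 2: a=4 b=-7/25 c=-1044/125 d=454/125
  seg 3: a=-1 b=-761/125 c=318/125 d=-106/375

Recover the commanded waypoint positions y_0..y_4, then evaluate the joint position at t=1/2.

y_0=4 y_1=-5 y_2=4 y_3=-1 y_4=-4
S(1/2) = -6767/4000

y_0 = S_0(0) = a_0 = 4
y_1 = S_1(0) = a_1 = -5
y_2 = S_2(0) = a_2 = 4
y_3 = S_3(0) = a_3 = -1
y_4 = S_3(3) = -4
t_q=1/2 is in segment 0 (τ=1/2); S_0(τ)=-6767/4000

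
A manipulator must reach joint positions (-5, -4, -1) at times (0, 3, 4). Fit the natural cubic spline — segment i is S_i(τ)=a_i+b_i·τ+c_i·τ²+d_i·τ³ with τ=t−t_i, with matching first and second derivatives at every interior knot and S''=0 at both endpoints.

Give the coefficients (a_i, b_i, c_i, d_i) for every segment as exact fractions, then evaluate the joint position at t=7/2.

Δ: Δ0=1/3, Δ1=3
row 1: diag=8, rhs=16; c'=1/8, d'=2
back: M1=2
M: M0=0, M1=2, M2=0
seg 0: a=-5, c=M0/2=0, d=(M1−M0)/(6·3)=1/9, b=Δ0−h0·(2M0+M1)/6=-2/3
seg 1: a=-4, c=M1/2=1, d=(M2−M1)/(6·1)=-1/3, b=Δ1−h1·(2M1+M2)/6=7/3
t_q=7/2 → seg 1, τ=1/2; S=-4+7/3·τ+1·τ²+-1/3·τ³=-21/8

  seg 0: a=-5 b=-2/3 c=0 d=1/9
  seg 1: a=-4 b=7/3 c=1 d=-1/3
S(7/2) = -21/8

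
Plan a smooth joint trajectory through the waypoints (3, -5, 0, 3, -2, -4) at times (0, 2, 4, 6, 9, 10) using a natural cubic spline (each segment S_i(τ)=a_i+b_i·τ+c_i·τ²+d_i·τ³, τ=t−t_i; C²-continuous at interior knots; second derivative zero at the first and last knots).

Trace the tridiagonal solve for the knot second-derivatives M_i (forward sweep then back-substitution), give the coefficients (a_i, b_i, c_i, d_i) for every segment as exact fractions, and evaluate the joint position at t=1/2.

Δ: Δ0=-4, Δ1=5/2, Δ2=3/2, Δ3=-5/3, Δ4=-2
row 1: diag=8, rhs=39; c'=1/4, d'=39/8
row 2: denom=8−2·1/4=15/2; d'=(-6−2·39/8)/(15/2)=-21/10
row 3: denom=10−2·4/15=142/15; d'=(-19−2·-21/10)/(142/15)=-111/71
row 4: denom=8−3·45/142=1001/142; d'=(-2−3·-111/71)/(1001/142)=382/1001
back: M4=382/1001
back: M3=-111/71−45/142·382/1001=-1686/1001
back: M2=-21/10−4/15·-1686/1001=-3305/2002
back: M1=39/8−1/4·-3305/2002=5293/1001
M: M0=0, M1=5293/1001, M2=-3305/2002, M3=-1686/1001, M4=382/1001, M5=0
seg 0: a=3, c=M0/2=0, d=(M1−M0)/(6·2)=5293/12012, b=Δ0−h0·(2M0+M1)/6=-17305/3003
seg 1: a=-5, c=M1/2=5293/2002, d=(M2−M1)/(6·2)=-13891/24024, b=Δ1−h1·(2M1+M2)/6=-1426/3003
seg 2: a=0, c=M2/2=-3305/4004, d=(M3−M2)/(6·2)=-67/24024, b=Δ2−h2·(2M2+M3)/6=2713/858
seg 3: a=3, c=M3/2=-843/1001, d=(M4−M3)/(6·3)=94/819, b=Δ3−h3·(2M3+M4)/6=-40/231
seg 4: a=-2, c=M4/2=191/1001, d=(M5−M4)/(6·1)=-191/3003, b=Δ4−h4·(2M4+M5)/6=-6388/3003
t_q=1/2 → seg 0, τ=1/2; S=3+-17305/3003·τ+0·τ²+5293/12012·τ³=5567/32032

  seg 0: a=3 b=-17305/3003 c=0 d=5293/12012
  seg 1: a=-5 b=-1426/3003 c=5293/2002 d=-13891/24024
  seg 2: a=0 b=2713/858 c=-3305/4004 d=-67/24024
  seg 3: a=3 b=-40/231 c=-843/1001 d=94/819
  seg 4: a=-2 b=-6388/3003 c=191/1001 d=-191/3003
S(1/2) = 5567/32032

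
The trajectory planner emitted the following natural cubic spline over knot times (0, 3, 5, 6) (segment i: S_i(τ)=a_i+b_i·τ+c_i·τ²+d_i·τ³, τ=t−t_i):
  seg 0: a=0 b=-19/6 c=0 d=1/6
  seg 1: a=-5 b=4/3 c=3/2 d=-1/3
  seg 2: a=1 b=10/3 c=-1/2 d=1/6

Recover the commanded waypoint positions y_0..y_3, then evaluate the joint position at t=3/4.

y_0 = S_0(0) = a_0 = 0
y_1 = S_1(0) = a_1 = -5
y_2 = S_2(0) = a_2 = 1
y_3 = S_2(1) = 4
t_q=3/4 is in segment 0 (τ=3/4); S_0(τ)=-295/128

y_0=0 y_1=-5 y_2=1 y_3=4
S(3/4) = -295/128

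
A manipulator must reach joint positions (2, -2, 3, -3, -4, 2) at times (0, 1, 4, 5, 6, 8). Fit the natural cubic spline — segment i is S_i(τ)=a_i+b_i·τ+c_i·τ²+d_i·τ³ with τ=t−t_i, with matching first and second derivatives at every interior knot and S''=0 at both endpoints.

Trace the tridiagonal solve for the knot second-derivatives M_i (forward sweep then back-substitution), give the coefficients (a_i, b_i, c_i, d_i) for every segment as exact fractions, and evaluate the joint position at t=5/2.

Δ: Δ0=-4, Δ1=5/3, Δ2=-6, Δ3=-1, Δ4=3
row 1: diag=8, rhs=34; c'=3/8, d'=17/4
row 2: denom=8−3·3/8=55/8; d'=(-46−3·17/4)/(55/8)=-94/11
row 3: denom=4−1·8/55=212/55; d'=(30−1·-94/11)/(212/55)=10
row 4: denom=6−1·55/212=1217/212; d'=(24−1·10)/(1217/212)=2968/1217
back: M4=2968/1217
back: M3=10−55/212·2968/1217=11400/1217
back: M2=-94/11−8/55·11400/1217=-12058/1217
back: M1=17/4−3/8·-12058/1217=9694/1217
M: M0=0, M1=9694/1217, M2=-12058/1217, M3=11400/1217, M4=2968/1217, M5=0
seg 0: a=2, c=M0/2=0, d=(M1−M0)/(6·1)=4847/3651, b=Δ0−h0·(2M0+M1)/6=-19451/3651
seg 1: a=-2, c=M1/2=4847/1217, d=(M2−M1)/(6·3)=-10876/10953, b=Δ1−h1·(2M1+M2)/6=-4910/3651
seg 2: a=3, c=M2/2=-6029/1217, d=(M3−M2)/(6·1)=11729/3651, b=Δ2−h2·(2M2+M3)/6=-15548/3651
seg 3: a=-3, c=M3/2=5700/1217, d=(M4−M3)/(6·1)=-4216/3651, b=Δ3−h3·(2M3+M4)/6=-16535/3651
seg 4: a=-4, c=M4/2=1484/1217, d=(M5−M4)/(6·2)=-742/3651, b=Δ4−h4·(2M4+M5)/6=5017/3651
t_q=5/2 → seg 1, τ=3/2; S=-2+-4910/3651·τ+4847/1217·τ²+-10876/10953·τ³=7753/4868

  seg 0: a=2 b=-19451/3651 c=0 d=4847/3651
  seg 1: a=-2 b=-4910/3651 c=4847/1217 d=-10876/10953
  seg 2: a=3 b=-15548/3651 c=-6029/1217 d=11729/3651
  seg 3: a=-3 b=-16535/3651 c=5700/1217 d=-4216/3651
  seg 4: a=-4 b=5017/3651 c=1484/1217 d=-742/3651
S(5/2) = 7753/4868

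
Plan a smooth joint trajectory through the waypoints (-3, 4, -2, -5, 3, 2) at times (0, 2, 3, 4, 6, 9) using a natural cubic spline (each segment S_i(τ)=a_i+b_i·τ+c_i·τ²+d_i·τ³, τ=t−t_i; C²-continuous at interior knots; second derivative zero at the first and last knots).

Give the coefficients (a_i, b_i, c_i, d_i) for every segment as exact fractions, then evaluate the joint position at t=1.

Δ: Δ0=7/2, Δ1=-6, Δ2=-3, Δ3=4, Δ4=-1/3
row 1: diag=6, rhs=-57; c'=1/6, d'=-19/2
row 2: denom=4−1·1/6=23/6; d'=(18−1·-19/2)/(23/6)=165/23
row 3: denom=6−1·6/23=132/23; d'=(42−1·165/23)/(132/23)=267/44
row 4: denom=10−2·23/66=307/33; d'=(-26−2·267/44)/(307/33)=-2517/614
back: M4=-2517/614
back: M3=267/44−23/66·-2517/614=4603/614
back: M2=165/23−6/23·4603/614=1602/307
back: M1=-19/2−1/6·1602/307=-6367/614
M: M0=0, M1=-6367/614, M2=1602/307, M3=4603/614, M4=-2517/614, M5=0
seg 0: a=-3, c=M0/2=0, d=(M1−M0)/(6·2)=-6367/7368, b=Δ0−h0·(2M0+M1)/6=6407/921
seg 1: a=4, c=M1/2=-6367/1228, d=(M2−M1)/(6·1)=9571/3684, b=Δ1−h1·(2M1+M2)/6=-6287/1842
seg 2: a=-2, c=M2/2=801/307, d=(M3−M2)/(6·1)=1399/3684, b=Δ2−h2·(2M2+M3)/6=-22063/3684
seg 3: a=-5, c=M3/2=4603/1228, d=(M4−M3)/(6·2)=-890/921, b=Δ3−h3·(2M3+M4)/6=679/1842
seg 4: a=3, c=M4/2=-2517/1228, d=(M5−M4)/(6·3)=839/3684, b=Δ4−h4·(2M4+M5)/6=6937/1842
t_q=1 → seg 0, τ=1; S=-3+6407/921·τ+0·τ²+-6367/7368·τ³=7595/2456

  seg 0: a=-3 b=6407/921 c=0 d=-6367/7368
  seg 1: a=4 b=-6287/1842 c=-6367/1228 d=9571/3684
  seg 2: a=-2 b=-22063/3684 c=801/307 d=1399/3684
  seg 3: a=-5 b=679/1842 c=4603/1228 d=-890/921
  seg 4: a=3 b=6937/1842 c=-2517/1228 d=839/3684
S(1) = 7595/2456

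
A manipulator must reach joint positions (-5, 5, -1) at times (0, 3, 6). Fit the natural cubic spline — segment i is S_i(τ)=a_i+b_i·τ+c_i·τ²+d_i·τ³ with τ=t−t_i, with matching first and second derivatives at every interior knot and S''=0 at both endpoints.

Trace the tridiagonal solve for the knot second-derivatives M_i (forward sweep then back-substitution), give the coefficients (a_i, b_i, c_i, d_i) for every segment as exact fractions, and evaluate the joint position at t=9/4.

  seg 0: a=-5 b=14/3 c=0 d=-4/27
  seg 1: a=5 b=2/3 c=-4/3 d=4/27
S(9/4) = 61/16

Δ: Δ0=10/3, Δ1=-2
row 1: diag=12, rhs=-32; c'=1/4, d'=-8/3
back: M1=-8/3
M: M0=0, M1=-8/3, M2=0
seg 0: a=-5, c=M0/2=0, d=(M1−M0)/(6·3)=-4/27, b=Δ0−h0·(2M0+M1)/6=14/3
seg 1: a=5, c=M1/2=-4/3, d=(M2−M1)/(6·3)=4/27, b=Δ1−h1·(2M1+M2)/6=2/3
t_q=9/4 → seg 0, τ=9/4; S=-5+14/3·τ+0·τ²+-4/27·τ³=61/16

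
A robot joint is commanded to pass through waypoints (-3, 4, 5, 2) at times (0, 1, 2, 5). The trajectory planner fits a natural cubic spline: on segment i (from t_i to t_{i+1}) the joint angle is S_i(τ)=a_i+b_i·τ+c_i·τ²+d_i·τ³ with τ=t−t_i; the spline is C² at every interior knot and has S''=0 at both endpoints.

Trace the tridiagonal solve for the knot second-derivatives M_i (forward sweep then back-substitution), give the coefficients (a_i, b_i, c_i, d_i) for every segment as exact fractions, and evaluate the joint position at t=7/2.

Δ: Δ0=7, Δ1=1, Δ2=-1
row 1: diag=4, rhs=-36; c'=1/4, d'=-9
row 2: denom=8−1·1/4=31/4; d'=(-12−1·-9)/(31/4)=-12/31
back: M2=-12/31
back: M1=-9−1/4·-12/31=-276/31
M: M0=0, M1=-276/31, M2=-12/31, M3=0
seg 0: a=-3, c=M0/2=0, d=(M1−M0)/(6·1)=-46/31, b=Δ0−h0·(2M0+M1)/6=263/31
seg 1: a=4, c=M1/2=-138/31, d=(M2−M1)/(6·1)=44/31, b=Δ1−h1·(2M1+M2)/6=125/31
seg 2: a=5, c=M2/2=-6/31, d=(M3−M2)/(6·3)=2/93, b=Δ2−h2·(2M2+M3)/6=-19/31
t_q=7/2 → seg 2, τ=3/2; S=5+-19/31·τ+-6/31·τ²+2/93·τ³=461/124

  seg 0: a=-3 b=263/31 c=0 d=-46/31
  seg 1: a=4 b=125/31 c=-138/31 d=44/31
  seg 2: a=5 b=-19/31 c=-6/31 d=2/93
S(7/2) = 461/124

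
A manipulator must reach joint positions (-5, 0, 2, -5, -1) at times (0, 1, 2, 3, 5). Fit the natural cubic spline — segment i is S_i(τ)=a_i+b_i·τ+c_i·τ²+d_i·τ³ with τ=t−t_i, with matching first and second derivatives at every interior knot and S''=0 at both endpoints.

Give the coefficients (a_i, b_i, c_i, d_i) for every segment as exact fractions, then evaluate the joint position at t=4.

Δ: Δ0=5, Δ1=2, Δ2=-7, Δ3=2
row 1: diag=4, rhs=-18; c'=1/4, d'=-9/2
row 2: denom=4−1·1/4=15/4; d'=(-54−1·-9/2)/(15/4)=-66/5
row 3: denom=6−1·4/15=86/15; d'=(54−1·-66/5)/(86/15)=504/43
back: M3=504/43
back: M2=-66/5−4/15·504/43=-702/43
back: M1=-9/2−1/4·-702/43=-18/43
M: M0=0, M1=-18/43, M2=-702/43, M3=504/43, M4=0
seg 0: a=-5, c=M0/2=0, d=(M1−M0)/(6·1)=-3/43, b=Δ0−h0·(2M0+M1)/6=218/43
seg 1: a=0, c=M1/2=-9/43, d=(M2−M1)/(6·1)=-114/43, b=Δ1−h1·(2M1+M2)/6=209/43
seg 2: a=2, c=M2/2=-351/43, d=(M3−M2)/(6·1)=201/43, b=Δ2−h2·(2M2+M3)/6=-151/43
seg 3: a=-5, c=M3/2=252/43, d=(M4−M3)/(6·2)=-42/43, b=Δ3−h3·(2M3+M4)/6=-250/43
t_q=4 → seg 3, τ=1; S=-5+-250/43·τ+252/43·τ²+-42/43·τ³=-255/43

  seg 0: a=-5 b=218/43 c=0 d=-3/43
  seg 1: a=0 b=209/43 c=-9/43 d=-114/43
  seg 2: a=2 b=-151/43 c=-351/43 d=201/43
  seg 3: a=-5 b=-250/43 c=252/43 d=-42/43
S(4) = -255/43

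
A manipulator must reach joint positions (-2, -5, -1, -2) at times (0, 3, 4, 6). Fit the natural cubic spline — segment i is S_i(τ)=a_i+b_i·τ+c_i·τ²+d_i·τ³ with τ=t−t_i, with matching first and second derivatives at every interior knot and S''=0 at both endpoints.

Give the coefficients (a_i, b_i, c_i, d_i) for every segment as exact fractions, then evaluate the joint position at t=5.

  seg 0: a=-2 b=-301/94 c=0 d=23/94
  seg 1: a=-5 b=160/47 c=207/94 d=-151/94
  seg 2: a=-1 b=281/94 c=-123/47 d=41/94
S(5) = -9/47

Δ: Δ0=-1, Δ1=4, Δ2=-1/2
row 1: diag=8, rhs=30; c'=1/8, d'=15/4
row 2: denom=6−1·1/8=47/8; d'=(-27−1·15/4)/(47/8)=-246/47
back: M2=-246/47
back: M1=15/4−1/8·-246/47=207/47
M: M0=0, M1=207/47, M2=-246/47, M3=0
seg 0: a=-2, c=M0/2=0, d=(M1−M0)/(6·3)=23/94, b=Δ0−h0·(2M0+M1)/6=-301/94
seg 1: a=-5, c=M1/2=207/94, d=(M2−M1)/(6·1)=-151/94, b=Δ1−h1·(2M1+M2)/6=160/47
seg 2: a=-1, c=M2/2=-123/47, d=(M3−M2)/(6·2)=41/94, b=Δ2−h2·(2M2+M3)/6=281/94
t_q=5 → seg 2, τ=1; S=-1+281/94·τ+-123/47·τ²+41/94·τ³=-9/47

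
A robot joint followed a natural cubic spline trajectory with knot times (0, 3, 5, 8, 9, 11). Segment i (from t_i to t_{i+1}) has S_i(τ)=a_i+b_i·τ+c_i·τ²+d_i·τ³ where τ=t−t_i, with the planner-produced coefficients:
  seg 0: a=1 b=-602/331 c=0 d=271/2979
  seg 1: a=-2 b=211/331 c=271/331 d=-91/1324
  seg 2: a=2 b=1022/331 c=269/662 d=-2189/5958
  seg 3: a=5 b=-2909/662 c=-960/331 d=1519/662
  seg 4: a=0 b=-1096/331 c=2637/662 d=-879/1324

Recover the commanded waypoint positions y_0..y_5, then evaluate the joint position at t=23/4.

y_0=1 y_1=-2 y_2=2 y_3=5 y_4=0 y_5=4
S(23/4) = 185965/42368

y_0 = S_0(0) = a_0 = 1
y_1 = S_1(0) = a_1 = -2
y_2 = S_2(0) = a_2 = 2
y_3 = S_3(0) = a_3 = 5
y_4 = S_4(0) = a_4 = 0
y_5 = S_4(2) = 4
t_q=23/4 is in segment 2 (τ=3/4); S_2(τ)=185965/42368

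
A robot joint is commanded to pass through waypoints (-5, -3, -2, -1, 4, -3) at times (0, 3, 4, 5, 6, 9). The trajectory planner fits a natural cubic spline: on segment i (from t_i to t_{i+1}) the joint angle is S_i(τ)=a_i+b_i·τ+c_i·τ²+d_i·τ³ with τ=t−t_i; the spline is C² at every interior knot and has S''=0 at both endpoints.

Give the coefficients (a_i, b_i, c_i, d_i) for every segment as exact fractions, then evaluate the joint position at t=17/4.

Δ: Δ0=2/3, Δ1=1, Δ2=1, Δ3=5, Δ4=-7/3
row 1: diag=8, rhs=2; c'=1/8, d'=1/4
row 2: denom=4−1·1/8=31/8; d'=(0−1·1/4)/(31/8)=-2/31
row 3: denom=4−1·8/31=116/31; d'=(24−1·-2/31)/(116/31)=373/58
row 4: denom=8−1·31/116=897/116; d'=(-44−1·373/58)/(897/116)=-150/23
back: M4=-150/23
back: M3=373/58−31/116·-150/23=188/23
back: M2=-2/31−8/31·188/23=-50/23
back: M1=1/4−1/8·-50/23=12/23
M: M0=0, M1=12/23, M2=-50/23, M3=188/23, M4=-150/23, M5=0
seg 0: a=-5, c=M0/2=0, d=(M1−M0)/(6·3)=2/69, b=Δ0−h0·(2M0+M1)/6=28/69
seg 1: a=-3, c=M1/2=6/23, d=(M2−M1)/(6·1)=-31/69, b=Δ1−h1·(2M1+M2)/6=82/69
seg 2: a=-2, c=M2/2=-25/23, d=(M3−M2)/(6·1)=119/69, b=Δ2−h2·(2M2+M3)/6=25/69
seg 3: a=-1, c=M3/2=94/23, d=(M4−M3)/(6·1)=-169/69, b=Δ3−h3·(2M3+M4)/6=232/69
seg 4: a=4, c=M4/2=-75/23, d=(M5−M4)/(6·3)=25/69, b=Δ4−h4·(2M4+M5)/6=289/69
t_q=17/4 → seg 2, τ=1/4; S=-2+25/69·τ+-25/23·τ²+119/69·τ³=-2871/1472

  seg 0: a=-5 b=28/69 c=0 d=2/69
  seg 1: a=-3 b=82/69 c=6/23 d=-31/69
  seg 2: a=-2 b=25/69 c=-25/23 d=119/69
  seg 3: a=-1 b=232/69 c=94/23 d=-169/69
  seg 4: a=4 b=289/69 c=-75/23 d=25/69
S(17/4) = -2871/1472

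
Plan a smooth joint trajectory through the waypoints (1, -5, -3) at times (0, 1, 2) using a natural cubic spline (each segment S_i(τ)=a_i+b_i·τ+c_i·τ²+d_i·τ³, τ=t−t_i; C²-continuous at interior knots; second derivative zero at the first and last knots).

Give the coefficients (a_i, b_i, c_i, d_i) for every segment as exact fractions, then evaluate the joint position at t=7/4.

Δ: Δ0=-6, Δ1=2
row 1: diag=4, rhs=48; c'=1/4, d'=12
back: M1=12
M: M0=0, M1=12, M2=0
seg 0: a=1, c=M0/2=0, d=(M1−M0)/(6·1)=2, b=Δ0−h0·(2M0+M1)/6=-8
seg 1: a=-5, c=M1/2=6, d=(M2−M1)/(6·1)=-2, b=Δ1−h1·(2M1+M2)/6=-2
t_q=7/4 → seg 1, τ=3/4; S=-5+-2·τ+6·τ²+-2·τ³=-127/32

  seg 0: a=1 b=-8 c=0 d=2
  seg 1: a=-5 b=-2 c=6 d=-2
S(7/4) = -127/32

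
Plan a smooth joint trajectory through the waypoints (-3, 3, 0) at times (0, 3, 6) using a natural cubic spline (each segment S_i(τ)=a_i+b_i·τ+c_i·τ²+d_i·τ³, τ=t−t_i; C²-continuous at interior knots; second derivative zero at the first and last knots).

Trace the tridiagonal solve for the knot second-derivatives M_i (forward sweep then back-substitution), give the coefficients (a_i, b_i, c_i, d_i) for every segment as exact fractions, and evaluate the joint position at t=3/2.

Δ: Δ0=2, Δ1=-1
row 1: diag=12, rhs=-18; c'=1/4, d'=-3/2
back: M1=-3/2
M: M0=0, M1=-3/2, M2=0
seg 0: a=-3, c=M0/2=0, d=(M1−M0)/(6·3)=-1/12, b=Δ0−h0·(2M0+M1)/6=11/4
seg 1: a=3, c=M1/2=-3/4, d=(M2−M1)/(6·3)=1/12, b=Δ1−h1·(2M1+M2)/6=1/2
t_q=3/2 → seg 0, τ=3/2; S=-3+11/4·τ+0·τ²+-1/12·τ³=27/32

  seg 0: a=-3 b=11/4 c=0 d=-1/12
  seg 1: a=3 b=1/2 c=-3/4 d=1/12
S(3/2) = 27/32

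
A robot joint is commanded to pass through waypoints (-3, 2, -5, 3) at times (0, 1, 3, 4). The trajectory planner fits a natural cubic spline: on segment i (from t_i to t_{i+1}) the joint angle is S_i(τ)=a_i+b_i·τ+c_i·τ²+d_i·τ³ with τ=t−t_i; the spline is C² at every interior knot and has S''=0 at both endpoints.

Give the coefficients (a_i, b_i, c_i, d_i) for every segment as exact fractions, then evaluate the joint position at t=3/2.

  seg 0: a=-3 b=117/16 c=0 d=-37/16
  seg 1: a=2 b=3/8 c=-111/16 d=5/2
  seg 2: a=-5 b=21/8 c=129/16 d=-43/16
S(3/2) = 49/64

Δ: Δ0=5, Δ1=-7/2, Δ2=8
row 1: diag=6, rhs=-51; c'=1/3, d'=-17/2
row 2: denom=6−2·1/3=16/3; d'=(69−2·-17/2)/(16/3)=129/8
back: M2=129/8
back: M1=-17/2−1/3·129/8=-111/8
M: M0=0, M1=-111/8, M2=129/8, M3=0
seg 0: a=-3, c=M0/2=0, d=(M1−M0)/(6·1)=-37/16, b=Δ0−h0·(2M0+M1)/6=117/16
seg 1: a=2, c=M1/2=-111/16, d=(M2−M1)/(6·2)=5/2, b=Δ1−h1·(2M1+M2)/6=3/8
seg 2: a=-5, c=M2/2=129/16, d=(M3−M2)/(6·1)=-43/16, b=Δ2−h2·(2M2+M3)/6=21/8
t_q=3/2 → seg 1, τ=1/2; S=2+3/8·τ+-111/16·τ²+5/2·τ³=49/64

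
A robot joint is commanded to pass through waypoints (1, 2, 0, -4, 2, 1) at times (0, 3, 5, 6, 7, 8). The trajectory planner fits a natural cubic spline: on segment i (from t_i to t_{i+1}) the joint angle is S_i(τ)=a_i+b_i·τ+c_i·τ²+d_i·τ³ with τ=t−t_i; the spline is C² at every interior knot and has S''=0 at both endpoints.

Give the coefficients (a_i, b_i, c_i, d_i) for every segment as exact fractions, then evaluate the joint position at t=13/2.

Δ: Δ0=1/3, Δ1=-1, Δ2=-4, Δ3=6, Δ4=-1
row 1: diag=10, rhs=-8; c'=1/5, d'=-4/5
row 2: denom=6−2·1/5=28/5; d'=(-18−2·-4/5)/(28/5)=-41/14
row 3: denom=4−1·5/28=107/28; d'=(60−1·-41/14)/(107/28)=1762/107
row 4: denom=4−1·28/107=400/107; d'=(-42−1·1762/107)/(400/107)=-391/25
back: M4=-391/25
back: M3=1762/107−28/107·-391/25=514/25
back: M2=-41/14−5/28·514/25=-33/5
back: M1=-4/5−1/5·-33/5=13/25
M: M0=0, M1=13/25, M2=-33/5, M3=514/25, M4=-391/25, M5=0
seg 0: a=1, c=M0/2=0, d=(M1−M0)/(6·3)=13/450, b=Δ0−h0·(2M0+M1)/6=11/150
seg 1: a=2, c=M1/2=13/50, d=(M2−M1)/(6·2)=-89/150, b=Δ1−h1·(2M1+M2)/6=64/75
seg 2: a=0, c=M2/2=-33/10, d=(M3−M2)/(6·1)=679/150, b=Δ2−h2·(2M2+M3)/6=-392/75
seg 3: a=-4, c=M3/2=257/25, d=(M4−M3)/(6·1)=-181/30, b=Δ3−h3·(2M3+M4)/6=263/150
seg 4: a=2, c=M4/2=-391/50, d=(M5−M4)/(6·1)=391/150, b=Δ4−h4·(2M4+M5)/6=316/75
t_q=13/2 → seg 3, τ=1/2; S=-4+263/150·τ+257/25·τ²+-181/30·τ³=-523/400

  seg 0: a=1 b=11/150 c=0 d=13/450
  seg 1: a=2 b=64/75 c=13/50 d=-89/150
  seg 2: a=0 b=-392/75 c=-33/10 d=679/150
  seg 3: a=-4 b=263/150 c=257/25 d=-181/30
  seg 4: a=2 b=316/75 c=-391/50 d=391/150
S(13/2) = -523/400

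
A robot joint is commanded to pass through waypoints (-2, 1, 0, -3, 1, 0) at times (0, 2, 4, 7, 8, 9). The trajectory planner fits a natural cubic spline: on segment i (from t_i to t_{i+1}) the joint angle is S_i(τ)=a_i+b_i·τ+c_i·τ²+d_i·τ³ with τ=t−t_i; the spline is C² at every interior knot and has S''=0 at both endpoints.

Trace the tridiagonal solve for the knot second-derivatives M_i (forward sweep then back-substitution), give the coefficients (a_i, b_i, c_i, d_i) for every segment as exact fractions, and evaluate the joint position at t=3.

Δ: Δ0=3/2, Δ1=-1/2, Δ2=-1, Δ3=4, Δ4=-1
row 1: diag=8, rhs=-12; c'=1/4, d'=-3/2
row 2: denom=10−2·1/4=19/2; d'=(-3−2·-3/2)/(19/2)=0
row 3: denom=8−3·6/19=134/19; d'=(30−3·0)/(134/19)=285/67
row 4: denom=4−1·19/134=517/134; d'=(-30−1·285/67)/(517/134)=-4590/517
back: M4=-4590/517
back: M3=285/67−19/134·-4590/517=2850/517
back: M2=0−6/19·2850/517=-900/517
back: M1=-3/2−1/4·-900/517=-1101/1034
M: M0=0, M1=-1101/1034, M2=-900/517, M3=2850/517, M4=-4590/517, M5=0
seg 0: a=-2, c=M0/2=0, d=(M1−M0)/(6·2)=-367/4136, b=Δ0−h0·(2M0+M1)/6=959/517
seg 1: a=1, c=M1/2=-1101/2068, d=(M2−M1)/(6·2)=-233/4136, b=Δ1−h1·(2M1+M2)/6=817/1034
seg 2: a=0, c=M2/2=-450/517, d=(M3−M2)/(6·3)=625/1551, b=Δ2−h2·(2M2+M3)/6=-1042/517
seg 3: a=-3, c=M3/2=1425/517, d=(M4−M3)/(6·1)=-1240/517, b=Δ3−h3·(2M3+M4)/6=1883/517
seg 4: a=1, c=M4/2=-2295/517, d=(M5−M4)/(6·1)=765/517, b=Δ4−h4·(2M4+M5)/6=1013/517
t_q=3 → seg 1, τ=1; S=1+817/1034·τ+-1101/2068·τ²+-233/4136·τ³=4969/4136

  seg 0: a=-2 b=959/517 c=0 d=-367/4136
  seg 1: a=1 b=817/1034 c=-1101/2068 d=-233/4136
  seg 2: a=0 b=-1042/517 c=-450/517 d=625/1551
  seg 3: a=-3 b=1883/517 c=1425/517 d=-1240/517
  seg 4: a=1 b=1013/517 c=-2295/517 d=765/517
S(3) = 4969/4136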